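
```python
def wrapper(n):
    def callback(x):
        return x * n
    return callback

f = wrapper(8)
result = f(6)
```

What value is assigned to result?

Step 1: wrapper(8) creates a closure capturing n = 8.
Step 2: f(6) computes 6 * 8 = 48.
Step 3: result = 48

The answer is 48.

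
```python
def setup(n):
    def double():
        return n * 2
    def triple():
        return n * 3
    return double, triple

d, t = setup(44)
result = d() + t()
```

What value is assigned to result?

Step 1: Both closures capture the same n = 44.
Step 2: d() = 44 * 2 = 88, t() = 44 * 3 = 132.
Step 3: result = 88 + 132 = 220

The answer is 220.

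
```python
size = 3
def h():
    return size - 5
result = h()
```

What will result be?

Step 1: size = 3 is defined globally.
Step 2: h() looks up size from global scope = 3, then computes 3 - 5 = -2.
Step 3: result = -2

The answer is -2.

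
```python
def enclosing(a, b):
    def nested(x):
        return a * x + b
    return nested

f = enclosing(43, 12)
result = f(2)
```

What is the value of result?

Step 1: enclosing(43, 12) captures a = 43, b = 12.
Step 2: f(2) computes 43 * 2 + 12 = 98.
Step 3: result = 98

The answer is 98.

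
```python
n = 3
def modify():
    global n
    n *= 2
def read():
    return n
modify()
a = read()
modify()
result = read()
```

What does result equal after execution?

Step 1: n = 3.
Step 2: First modify(): n = 3 * 2 = 6.
Step 3: Second modify(): n = 6 * 2 = 12.
Step 4: read() returns 12

The answer is 12.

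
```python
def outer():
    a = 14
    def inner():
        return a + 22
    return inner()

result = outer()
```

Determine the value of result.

Step 1: outer() defines a = 14.
Step 2: inner() reads a = 14 from enclosing scope, returns 14 + 22 = 36.
Step 3: result = 36

The answer is 36.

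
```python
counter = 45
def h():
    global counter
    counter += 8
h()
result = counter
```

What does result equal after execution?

Step 1: counter = 45 globally.
Step 2: h() modifies global counter: counter += 8 = 53.
Step 3: result = 53

The answer is 53.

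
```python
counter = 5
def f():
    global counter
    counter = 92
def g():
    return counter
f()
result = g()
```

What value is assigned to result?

Step 1: counter = 5.
Step 2: f() sets global counter = 92.
Step 3: g() reads global counter = 92. result = 92

The answer is 92.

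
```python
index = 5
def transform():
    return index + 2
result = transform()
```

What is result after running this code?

Step 1: index = 5 is defined globally.
Step 2: transform() looks up index from global scope = 5, then computes 5 + 2 = 7.
Step 3: result = 7

The answer is 7.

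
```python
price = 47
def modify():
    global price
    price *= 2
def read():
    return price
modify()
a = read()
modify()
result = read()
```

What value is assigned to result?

Step 1: price = 47.
Step 2: First modify(): price = 47 * 2 = 94.
Step 3: Second modify(): price = 94 * 2 = 188.
Step 4: read() returns 188

The answer is 188.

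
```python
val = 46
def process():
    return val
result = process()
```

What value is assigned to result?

Step 1: val = 46 is defined in the global scope.
Step 2: process() looks up val. No local val exists, so Python checks the global scope via LEGB rule and finds val = 46.
Step 3: result = 46

The answer is 46.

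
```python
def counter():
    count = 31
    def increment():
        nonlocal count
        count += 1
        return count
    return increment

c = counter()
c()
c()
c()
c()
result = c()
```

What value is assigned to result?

Step 1: counter() creates closure with count = 31.
Step 2: Each c() call increments count via nonlocal. After 5 calls: 31 + 5 = 36.
Step 3: result = 36

The answer is 36.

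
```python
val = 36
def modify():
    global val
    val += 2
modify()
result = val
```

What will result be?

Step 1: val = 36 globally.
Step 2: modify() modifies global val: val += 2 = 38.
Step 3: result = 38

The answer is 38.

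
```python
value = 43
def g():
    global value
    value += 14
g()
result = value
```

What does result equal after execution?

Step 1: value = 43 globally.
Step 2: g() modifies global value: value += 14 = 57.
Step 3: result = 57

The answer is 57.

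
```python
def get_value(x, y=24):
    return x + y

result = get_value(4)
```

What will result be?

Step 1: get_value(4) uses default y = 24.
Step 2: Returns 4 + 24 = 28.
Step 3: result = 28

The answer is 28.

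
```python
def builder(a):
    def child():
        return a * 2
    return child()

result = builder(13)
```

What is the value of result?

Step 1: builder(13) binds parameter a = 13.
Step 2: child() accesses a = 13 from enclosing scope.
Step 3: result = 13 * 2 = 26

The answer is 26.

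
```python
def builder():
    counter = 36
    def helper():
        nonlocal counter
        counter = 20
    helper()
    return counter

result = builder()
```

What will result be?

Step 1: builder() sets counter = 36.
Step 2: helper() uses nonlocal to reassign counter = 20.
Step 3: result = 20

The answer is 20.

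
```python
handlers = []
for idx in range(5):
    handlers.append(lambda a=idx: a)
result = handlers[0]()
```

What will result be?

Step 1: Default argument a=idx captures idx's value at each iteration.
Step 2: handlers[0] captured a = 0 when idx was 0.
Step 3: result = 0

The answer is 0.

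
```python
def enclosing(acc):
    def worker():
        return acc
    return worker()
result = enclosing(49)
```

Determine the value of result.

Step 1: enclosing(49) binds parameter acc = 49.
Step 2: worker() looks up acc in enclosing scope and finds the parameter acc = 49.
Step 3: result = 49

The answer is 49.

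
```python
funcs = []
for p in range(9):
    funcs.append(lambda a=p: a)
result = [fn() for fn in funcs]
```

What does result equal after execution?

Step 1: Default arg a=p captures p at each iteration.
Step 2: Each lambda has its own default: 0, 1, ..., 8.
Step 3: result = [0, 1, 2, 3, 4, 5, 6, 7, 8]

The answer is [0, 1, 2, 3, 4, 5, 6, 7, 8].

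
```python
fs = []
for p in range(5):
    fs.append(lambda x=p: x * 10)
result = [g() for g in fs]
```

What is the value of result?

Step 1: Default arg x=p captures p at each iteration.
Step 2: fs[k] has x defaulting to k, returns k * 10.
Step 3: result = [0, 10, 20, 30, 40]

The answer is [0, 10, 20, 30, 40].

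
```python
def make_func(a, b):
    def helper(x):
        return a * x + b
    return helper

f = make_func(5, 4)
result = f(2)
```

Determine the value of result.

Step 1: make_func(5, 4) captures a = 5, b = 4.
Step 2: f(2) computes 5 * 2 + 4 = 14.
Step 3: result = 14

The answer is 14.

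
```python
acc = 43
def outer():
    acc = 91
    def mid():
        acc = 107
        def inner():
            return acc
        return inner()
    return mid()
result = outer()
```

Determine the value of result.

Step 1: Three levels of shadowing: global 43, outer 91, mid 107.
Step 2: inner() finds acc = 107 in enclosing mid() scope.
Step 3: result = 107

The answer is 107.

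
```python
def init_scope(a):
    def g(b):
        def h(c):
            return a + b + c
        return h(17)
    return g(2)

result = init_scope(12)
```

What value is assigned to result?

Step 1: a = 12, b = 2, c = 17 across three nested scopes.
Step 2: h() accesses all three via LEGB rule.
Step 3: result = 12 + 2 + 17 = 31

The answer is 31.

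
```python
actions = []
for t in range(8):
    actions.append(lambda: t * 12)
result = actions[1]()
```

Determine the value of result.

Step 1: All lambdas reference the same variable t (late binding).
Step 2: After the loop, t = 7. Every lambda returns t * 12.
Step 3: actions[1]() = 7 * 12 = 84

The answer is 84.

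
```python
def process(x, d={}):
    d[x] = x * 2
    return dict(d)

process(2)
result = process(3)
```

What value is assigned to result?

Step 1: Mutable default dict is shared across calls.
Step 2: First call adds 2: 4. Second call adds 3: 6.
Step 3: result = {2: 4, 3: 6}

The answer is {2: 4, 3: 6}.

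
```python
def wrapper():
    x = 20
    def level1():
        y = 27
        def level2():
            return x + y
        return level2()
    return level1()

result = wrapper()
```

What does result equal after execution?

Step 1: x = 20 in wrapper. y = 27 in level1.
Step 2: level2() reads x = 20 and y = 27 from enclosing scopes.
Step 3: result = 20 + 27 = 47

The answer is 47.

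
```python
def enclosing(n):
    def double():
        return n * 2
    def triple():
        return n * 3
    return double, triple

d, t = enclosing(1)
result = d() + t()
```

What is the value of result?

Step 1: Both closures capture the same n = 1.
Step 2: d() = 1 * 2 = 2, t() = 1 * 3 = 3.
Step 3: result = 2 + 3 = 5

The answer is 5.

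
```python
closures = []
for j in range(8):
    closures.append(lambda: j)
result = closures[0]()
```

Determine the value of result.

Step 1: The loop creates 8 lambdas, all referencing the same variable j.
Step 2: After the loop, j = 7 (final value).
Step 3: closures[0]() looks up j at call time and finds 7. This is the late binding gotcha. result = 7

The answer is 7.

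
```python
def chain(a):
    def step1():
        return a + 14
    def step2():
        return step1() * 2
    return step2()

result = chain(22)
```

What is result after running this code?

Step 1: chain(22) captures a = 22.
Step 2: step2() calls step1() which returns 22 + 14 = 36.
Step 3: step2() returns 36 * 2 = 72

The answer is 72.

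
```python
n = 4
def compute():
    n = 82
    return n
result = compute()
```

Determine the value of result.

Step 1: Global n = 4.
Step 2: compute() creates local n = 82, shadowing the global.
Step 3: Returns local n = 82. result = 82

The answer is 82.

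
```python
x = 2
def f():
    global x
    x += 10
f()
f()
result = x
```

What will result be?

Step 1: x = 2.
Step 2: First f(): x = 2 + 10 = 12.
Step 3: Second f(): x = 12 + 10 = 22. result = 22

The answer is 22.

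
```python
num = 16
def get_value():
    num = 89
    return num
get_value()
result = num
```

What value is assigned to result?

Step 1: num = 16 globally.
Step 2: get_value() creates a LOCAL num = 89 (no global keyword!).
Step 3: The global num is unchanged. result = 16

The answer is 16.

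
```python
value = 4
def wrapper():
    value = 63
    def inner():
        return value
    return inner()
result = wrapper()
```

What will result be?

Step 1: value = 4 globally, but wrapper() defines value = 63 locally.
Step 2: inner() looks up value. Not in local scope, so checks enclosing scope (wrapper) and finds value = 63.
Step 3: result = 63

The answer is 63.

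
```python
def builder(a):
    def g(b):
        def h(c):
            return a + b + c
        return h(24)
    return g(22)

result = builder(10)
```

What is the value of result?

Step 1: a = 10, b = 22, c = 24 across three nested scopes.
Step 2: h() accesses all three via LEGB rule.
Step 3: result = 10 + 22 + 24 = 56

The answer is 56.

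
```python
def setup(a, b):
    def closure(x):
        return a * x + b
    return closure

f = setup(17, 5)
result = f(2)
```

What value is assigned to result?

Step 1: setup(17, 5) captures a = 17, b = 5.
Step 2: f(2) computes 17 * 2 + 5 = 39.
Step 3: result = 39

The answer is 39.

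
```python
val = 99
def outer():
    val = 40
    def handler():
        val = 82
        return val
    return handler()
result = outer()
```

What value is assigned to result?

Step 1: Three scopes define val: global (99), outer (40), handler (82).
Step 2: handler() has its own local val = 82, which shadows both enclosing and global.
Step 3: result = 82 (local wins in LEGB)

The answer is 82.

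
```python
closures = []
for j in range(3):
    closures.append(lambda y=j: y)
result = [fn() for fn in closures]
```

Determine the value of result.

Step 1: Default arg y=j captures j at each iteration.
Step 2: Each lambda has its own default: 0, 1, ..., 2.
Step 3: result = [0, 1, 2]

The answer is [0, 1, 2].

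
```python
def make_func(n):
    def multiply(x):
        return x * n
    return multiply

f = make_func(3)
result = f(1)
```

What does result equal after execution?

Step 1: make_func(3) returns multiply closure with n = 3.
Step 2: f(1) computes 1 * 3 = 3.
Step 3: result = 3

The answer is 3.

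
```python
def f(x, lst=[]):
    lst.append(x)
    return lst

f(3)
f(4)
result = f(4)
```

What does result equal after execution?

Step 1: Mutable default argument gotcha! The list [] is created once.
Step 2: Each call appends to the SAME list: [3], [3, 4], [3, 4, 4].
Step 3: result = [3, 4, 4]

The answer is [3, 4, 4].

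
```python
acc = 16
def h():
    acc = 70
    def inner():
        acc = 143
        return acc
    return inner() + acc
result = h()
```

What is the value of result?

Step 1: h() has local acc = 70. inner() has local acc = 143.
Step 2: inner() returns its local acc = 143.
Step 3: h() returns 143 + its own acc (70) = 213

The answer is 213.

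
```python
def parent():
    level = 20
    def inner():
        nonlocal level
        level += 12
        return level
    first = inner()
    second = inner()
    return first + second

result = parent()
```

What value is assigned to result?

Step 1: level starts at 20.
Step 2: First call: level = 20 + 12 = 32, returns 32.
Step 3: Second call: level = 32 + 12 = 44, returns 44.
Step 4: result = 32 + 44 = 76

The answer is 76.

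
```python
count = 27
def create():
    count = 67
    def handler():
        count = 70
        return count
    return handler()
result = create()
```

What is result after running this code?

Step 1: Three scopes define count: global (27), create (67), handler (70).
Step 2: handler() has its own local count = 70, which shadows both enclosing and global.
Step 3: result = 70 (local wins in LEGB)

The answer is 70.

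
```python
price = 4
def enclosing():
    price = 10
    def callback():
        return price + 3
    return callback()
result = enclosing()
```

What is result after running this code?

Step 1: enclosing() shadows global price with price = 10.
Step 2: callback() finds price = 10 in enclosing scope, computes 10 + 3 = 13.
Step 3: result = 13

The answer is 13.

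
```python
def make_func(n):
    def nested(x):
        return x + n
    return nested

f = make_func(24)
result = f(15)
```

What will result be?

Step 1: make_func(24) creates a closure that captures n = 24.
Step 2: f(15) calls the closure with x = 15, returning 15 + 24 = 39.
Step 3: result = 39

The answer is 39.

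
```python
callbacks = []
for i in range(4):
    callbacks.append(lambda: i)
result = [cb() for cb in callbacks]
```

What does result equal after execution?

Step 1: All 4 lambdas share the same variable i.
Step 2: After the loop, i = 3.
Step 3: Each call returns 3. result = [3, 3, 3, 3]

The answer is [3, 3, 3, 3].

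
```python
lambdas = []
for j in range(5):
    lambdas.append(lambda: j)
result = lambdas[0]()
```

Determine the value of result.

Step 1: The loop creates 5 lambdas, all referencing the same variable j.
Step 2: After the loop, j = 4 (final value).
Step 3: lambdas[0]() looks up j at call time and finds 4. This is the late binding gotcha. result = 4

The answer is 4.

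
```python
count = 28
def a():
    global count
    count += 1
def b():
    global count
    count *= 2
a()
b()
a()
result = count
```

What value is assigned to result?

Step 1: count = 28.
Step 2: a(): count = 28 + 1 = 29.
Step 3: b(): count = 29 * 2 = 58.
Step 4: a(): count = 58 + 1 = 59

The answer is 59.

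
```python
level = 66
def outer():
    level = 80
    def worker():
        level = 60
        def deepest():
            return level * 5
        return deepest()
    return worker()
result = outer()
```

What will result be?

Step 1: deepest() looks up level through LEGB: not local, finds level = 60 in enclosing worker().
Step 2: Returns 60 * 5 = 300.
Step 3: result = 300

The answer is 300.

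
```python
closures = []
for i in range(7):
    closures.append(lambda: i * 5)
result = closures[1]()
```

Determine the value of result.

Step 1: All lambdas reference the same variable i (late binding).
Step 2: After the loop, i = 6. Every lambda returns i * 5.
Step 3: closures[1]() = 6 * 5 = 30

The answer is 30.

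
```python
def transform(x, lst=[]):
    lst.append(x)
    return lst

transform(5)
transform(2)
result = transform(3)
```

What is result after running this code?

Step 1: Mutable default argument gotcha! The list [] is created once.
Step 2: Each call appends to the SAME list: [5], [5, 2], [5, 2, 3].
Step 3: result = [5, 2, 3]

The answer is [5, 2, 3].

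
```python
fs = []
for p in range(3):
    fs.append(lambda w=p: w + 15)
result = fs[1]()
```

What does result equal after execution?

Step 1: Default argument w=p captures p's value at definition time.
Step 2: fs[1] was defined when p = 1, so w defaults to 1.
Step 3: result = 1 + 15 = 16 (default arg fixes the late binding issue)

The answer is 16.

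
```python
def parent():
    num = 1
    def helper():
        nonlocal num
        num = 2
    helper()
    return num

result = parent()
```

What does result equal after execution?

Step 1: parent() sets num = 1.
Step 2: helper() uses nonlocal to reassign num = 2.
Step 3: result = 2

The answer is 2.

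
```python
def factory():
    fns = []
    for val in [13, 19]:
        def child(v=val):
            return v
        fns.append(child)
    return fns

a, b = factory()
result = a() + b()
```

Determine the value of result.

Step 1: Default argument v=val captures val at each iteration.
Step 2: a() returns 13 (captured at first iteration), b() returns 19 (captured at second).
Step 3: result = 13 + 19 = 32

The answer is 32.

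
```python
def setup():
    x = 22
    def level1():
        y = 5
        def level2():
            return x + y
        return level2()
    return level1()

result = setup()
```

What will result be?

Step 1: x = 22 in setup. y = 5 in level1.
Step 2: level2() reads x = 22 and y = 5 from enclosing scopes.
Step 3: result = 22 + 5 = 27

The answer is 27.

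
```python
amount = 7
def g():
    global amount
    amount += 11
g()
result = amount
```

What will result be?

Step 1: amount = 7 globally.
Step 2: g() modifies global amount: amount += 11 = 18.
Step 3: result = 18

The answer is 18.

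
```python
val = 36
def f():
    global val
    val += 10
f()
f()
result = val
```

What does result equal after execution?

Step 1: val = 36.
Step 2: First f(): val = 36 + 10 = 46.
Step 3: Second f(): val = 46 + 10 = 56. result = 56

The answer is 56.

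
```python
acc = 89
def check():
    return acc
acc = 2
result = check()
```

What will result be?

Step 1: acc is first set to 89, then reassigned to 2.
Step 2: check() is called after the reassignment, so it looks up the current global acc = 2.
Step 3: result = 2

The answer is 2.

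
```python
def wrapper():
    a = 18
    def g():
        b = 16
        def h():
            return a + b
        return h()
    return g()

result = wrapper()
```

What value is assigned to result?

Step 1: wrapper() defines a = 18. g() defines b = 16.
Step 2: h() accesses both from enclosing scopes: a = 18, b = 16.
Step 3: result = 18 + 16 = 34

The answer is 34.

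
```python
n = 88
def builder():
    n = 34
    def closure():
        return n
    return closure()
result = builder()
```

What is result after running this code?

Step 1: n = 88 globally, but builder() defines n = 34 locally.
Step 2: closure() looks up n. Not in local scope, so checks enclosing scope (builder) and finds n = 34.
Step 3: result = 34

The answer is 34.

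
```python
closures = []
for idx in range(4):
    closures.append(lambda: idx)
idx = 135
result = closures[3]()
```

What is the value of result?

Step 1: Lambdas capture the variable idx by reference, not by value.
Step 2: After the loop, idx is reassigned to 135.
Step 3: closures[3]() looks up the current idx = 135. result = 135

The answer is 135.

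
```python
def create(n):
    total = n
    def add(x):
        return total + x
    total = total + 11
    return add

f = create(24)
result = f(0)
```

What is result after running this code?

Step 1: create(24) sets total = 24, then total = 24 + 11 = 35.
Step 2: Closures capture by reference, so add sees total = 35.
Step 3: f(0) returns 35 + 0 = 35

The answer is 35.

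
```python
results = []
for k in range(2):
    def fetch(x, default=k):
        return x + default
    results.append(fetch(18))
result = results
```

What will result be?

Step 1: Default argument default=k is evaluated at function definition time.
Step 2: Each iteration creates fetch with default = current k value.
Step 3: fetch(18) returns 18 + default. results = [18, 19]

The answer is [18, 19].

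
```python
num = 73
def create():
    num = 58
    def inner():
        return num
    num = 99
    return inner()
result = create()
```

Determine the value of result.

Step 1: create() sets num = 58, then later num = 99.
Step 2: inner() is called after num is reassigned to 99. Closures capture variables by reference, not by value.
Step 3: result = 99

The answer is 99.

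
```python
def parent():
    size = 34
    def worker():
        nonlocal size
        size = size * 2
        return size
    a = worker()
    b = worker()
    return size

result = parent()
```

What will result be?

Step 1: size starts at 34.
Step 2: First worker(): size = 34 * 2 = 68.
Step 3: Second worker(): size = 68 * 2 = 136.
Step 4: result = 136

The answer is 136.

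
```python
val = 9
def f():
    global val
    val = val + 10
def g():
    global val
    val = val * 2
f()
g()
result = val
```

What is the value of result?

Step 1: val = 9.
Step 2: f() adds 10: val = 9 + 10 = 19.
Step 3: g() doubles: val = 19 * 2 = 38.
Step 4: result = 38

The answer is 38.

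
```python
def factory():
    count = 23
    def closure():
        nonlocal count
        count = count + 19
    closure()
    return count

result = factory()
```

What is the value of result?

Step 1: factory() sets count = 23.
Step 2: closure() uses nonlocal to modify count in factory's scope: count = 23 + 19 = 42.
Step 3: factory() returns the modified count = 42

The answer is 42.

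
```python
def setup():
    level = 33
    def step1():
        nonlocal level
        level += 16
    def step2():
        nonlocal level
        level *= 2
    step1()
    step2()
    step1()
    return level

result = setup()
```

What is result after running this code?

Step 1: level = 33.
Step 2: step1(): level = 33 + 16 = 49.
Step 3: step2(): level = 49 * 2 = 98.
Step 4: step1(): level = 98 + 16 = 114. result = 114

The answer is 114.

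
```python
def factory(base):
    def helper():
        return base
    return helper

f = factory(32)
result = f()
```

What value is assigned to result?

Step 1: factory(32) creates closure capturing base = 32.
Step 2: f() returns the captured base = 32.
Step 3: result = 32

The answer is 32.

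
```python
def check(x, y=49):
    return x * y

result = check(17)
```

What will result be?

Step 1: check(17) uses default y = 49.
Step 2: Returns 17 * 49 = 833.
Step 3: result = 833

The answer is 833.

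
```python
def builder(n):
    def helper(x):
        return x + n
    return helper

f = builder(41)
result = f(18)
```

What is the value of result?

Step 1: builder(41) creates a closure that captures n = 41.
Step 2: f(18) calls the closure with x = 18, returning 18 + 41 = 59.
Step 3: result = 59

The answer is 59.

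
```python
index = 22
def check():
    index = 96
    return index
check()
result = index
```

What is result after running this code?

Step 1: Global index = 22.
Step 2: check() creates local index = 96 (shadow, not modification).
Step 3: After check() returns, global index is unchanged. result = 22

The answer is 22.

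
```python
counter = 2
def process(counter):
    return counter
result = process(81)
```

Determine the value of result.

Step 1: Global counter = 2.
Step 2: process(81) takes parameter counter = 81, which shadows the global.
Step 3: result = 81

The answer is 81.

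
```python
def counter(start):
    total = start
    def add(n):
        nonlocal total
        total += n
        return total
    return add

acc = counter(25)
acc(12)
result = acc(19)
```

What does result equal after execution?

Step 1: counter(25) creates closure with total = 25.
Step 2: First acc(12): total = 25 + 12 = 37.
Step 3: Second acc(19): total = 37 + 19 = 56. result = 56

The answer is 56.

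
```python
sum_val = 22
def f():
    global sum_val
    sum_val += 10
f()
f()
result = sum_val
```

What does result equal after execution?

Step 1: sum_val = 22.
Step 2: First f(): sum_val = 22 + 10 = 32.
Step 3: Second f(): sum_val = 32 + 10 = 42. result = 42

The answer is 42.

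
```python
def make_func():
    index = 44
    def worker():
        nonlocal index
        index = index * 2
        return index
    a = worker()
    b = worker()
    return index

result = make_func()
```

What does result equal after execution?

Step 1: index starts at 44.
Step 2: First worker(): index = 44 * 2 = 88.
Step 3: Second worker(): index = 88 * 2 = 176.
Step 4: result = 176

The answer is 176.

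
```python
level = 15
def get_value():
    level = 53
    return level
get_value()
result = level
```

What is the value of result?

Step 1: Global level = 15.
Step 2: get_value() creates local level = 53 (shadow, not modification).
Step 3: After get_value() returns, global level is unchanged. result = 15

The answer is 15.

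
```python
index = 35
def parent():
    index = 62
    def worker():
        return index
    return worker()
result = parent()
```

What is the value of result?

Step 1: index = 35 globally, but parent() defines index = 62 locally.
Step 2: worker() looks up index. Not in local scope, so checks enclosing scope (parent) and finds index = 62.
Step 3: result = 62

The answer is 62.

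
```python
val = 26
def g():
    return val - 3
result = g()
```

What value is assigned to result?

Step 1: val = 26 is defined globally.
Step 2: g() looks up val from global scope = 26, then computes 26 - 3 = 23.
Step 3: result = 23

The answer is 23.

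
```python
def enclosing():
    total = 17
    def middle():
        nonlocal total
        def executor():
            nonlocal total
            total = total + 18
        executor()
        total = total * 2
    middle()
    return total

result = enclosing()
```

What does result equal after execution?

Step 1: total = 17.
Step 2: executor() adds 18: total = 17 + 18 = 35.
Step 3: middle() doubles: total = 35 * 2 = 70.
Step 4: result = 70

The answer is 70.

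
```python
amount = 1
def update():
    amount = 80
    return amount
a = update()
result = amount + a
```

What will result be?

Step 1: Global amount = 1. update() returns local amount = 80.
Step 2: a = 80. Global amount still = 1.
Step 3: result = 1 + 80 = 81

The answer is 81.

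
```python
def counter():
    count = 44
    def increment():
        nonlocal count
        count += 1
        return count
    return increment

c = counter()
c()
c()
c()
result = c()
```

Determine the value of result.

Step 1: counter() creates closure with count = 44.
Step 2: Each c() call increments count via nonlocal. After 4 calls: 44 + 4 = 48.
Step 3: result = 48

The answer is 48.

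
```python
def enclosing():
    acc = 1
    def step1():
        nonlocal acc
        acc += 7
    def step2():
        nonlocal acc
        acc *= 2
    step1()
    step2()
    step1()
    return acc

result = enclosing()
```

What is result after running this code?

Step 1: acc = 1.
Step 2: step1(): acc = 1 + 7 = 8.
Step 3: step2(): acc = 8 * 2 = 16.
Step 4: step1(): acc = 16 + 7 = 23. result = 23

The answer is 23.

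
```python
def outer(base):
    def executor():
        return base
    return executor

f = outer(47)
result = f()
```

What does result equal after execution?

Step 1: outer(47) creates closure capturing base = 47.
Step 2: f() returns the captured base = 47.
Step 3: result = 47

The answer is 47.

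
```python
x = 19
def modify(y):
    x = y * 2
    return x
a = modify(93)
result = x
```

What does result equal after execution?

Step 1: Global x = 19.
Step 2: modify(93) creates local x = 93 * 2 = 186.
Step 3: Global x unchanged because no global keyword. result = 19

The answer is 19.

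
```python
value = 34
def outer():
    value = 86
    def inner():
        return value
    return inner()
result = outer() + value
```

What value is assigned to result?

Step 1: Global value = 34. outer() shadows with value = 86.
Step 2: inner() returns enclosing value = 86. outer() = 86.
Step 3: result = 86 + global value (34) = 120

The answer is 120.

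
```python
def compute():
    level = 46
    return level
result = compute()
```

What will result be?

Step 1: compute() defines level = 46 in its local scope.
Step 2: return level finds the local variable level = 46.
Step 3: result = 46

The answer is 46.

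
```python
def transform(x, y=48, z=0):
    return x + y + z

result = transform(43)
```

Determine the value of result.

Step 1: transform(43) uses defaults y = 48, z = 0.
Step 2: Returns 43 + 48 + 0 = 91.
Step 3: result = 91

The answer is 91.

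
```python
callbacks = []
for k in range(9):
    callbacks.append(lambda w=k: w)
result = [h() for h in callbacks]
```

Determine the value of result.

Step 1: Default arg w=k captures k at each iteration.
Step 2: Each lambda has its own default: 0, 1, ..., 8.
Step 3: result = [0, 1, 2, 3, 4, 5, 6, 7, 8]

The answer is [0, 1, 2, 3, 4, 5, 6, 7, 8].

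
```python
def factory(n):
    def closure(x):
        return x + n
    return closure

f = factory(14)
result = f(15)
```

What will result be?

Step 1: factory(14) creates a closure that captures n = 14.
Step 2: f(15) calls the closure with x = 15, returning 15 + 14 = 29.
Step 3: result = 29

The answer is 29.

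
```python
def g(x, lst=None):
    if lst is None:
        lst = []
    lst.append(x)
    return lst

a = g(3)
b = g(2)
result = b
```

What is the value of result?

Step 1: None default with guard creates a NEW list each call.
Step 2: a = [3] (fresh list). b = [2] (another fresh list).
Step 3: result = [2] (this is the fix for mutable default)

The answer is [2].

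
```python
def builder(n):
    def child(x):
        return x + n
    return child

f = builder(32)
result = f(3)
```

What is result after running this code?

Step 1: builder(32) creates a closure that captures n = 32.
Step 2: f(3) calls the closure with x = 3, returning 3 + 32 = 35.
Step 3: result = 35

The answer is 35.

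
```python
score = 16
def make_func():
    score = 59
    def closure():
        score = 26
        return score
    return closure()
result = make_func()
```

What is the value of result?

Step 1: Three scopes define score: global (16), make_func (59), closure (26).
Step 2: closure() has its own local score = 26, which shadows both enclosing and global.
Step 3: result = 26 (local wins in LEGB)

The answer is 26.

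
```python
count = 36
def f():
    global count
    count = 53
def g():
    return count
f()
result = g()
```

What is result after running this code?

Step 1: count = 36.
Step 2: f() sets global count = 53.
Step 3: g() reads global count = 53. result = 53

The answer is 53.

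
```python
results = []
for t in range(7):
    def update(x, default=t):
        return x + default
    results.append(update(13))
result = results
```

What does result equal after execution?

Step 1: Default argument default=t is evaluated at function definition time.
Step 2: Each iteration creates update with default = current t value.
Step 3: update(13) returns 13 + default. results = [13, 14, 15, 16, 17, 18, 19]

The answer is [13, 14, 15, 16, 17, 18, 19].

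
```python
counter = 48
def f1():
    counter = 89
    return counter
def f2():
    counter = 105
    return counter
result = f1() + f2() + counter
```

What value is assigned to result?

Step 1: Each function shadows global counter with its own local.
Step 2: f1() returns 89, f2() returns 105.
Step 3: Global counter = 48 is unchanged. result = 89 + 105 + 48 = 242

The answer is 242.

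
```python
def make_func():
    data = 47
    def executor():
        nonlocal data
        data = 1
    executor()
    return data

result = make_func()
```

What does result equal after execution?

Step 1: make_func() sets data = 47.
Step 2: executor() uses nonlocal to reassign data = 1.
Step 3: result = 1

The answer is 1.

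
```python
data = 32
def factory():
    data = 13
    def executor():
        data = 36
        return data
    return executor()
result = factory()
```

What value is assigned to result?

Step 1: Three scopes define data: global (32), factory (13), executor (36).
Step 2: executor() has its own local data = 36, which shadows both enclosing and global.
Step 3: result = 36 (local wins in LEGB)

The answer is 36.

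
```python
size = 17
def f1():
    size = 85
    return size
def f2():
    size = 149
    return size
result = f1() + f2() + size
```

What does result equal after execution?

Step 1: Each function shadows global size with its own local.
Step 2: f1() returns 85, f2() returns 149.
Step 3: Global size = 17 is unchanged. result = 85 + 149 + 17 = 251

The answer is 251.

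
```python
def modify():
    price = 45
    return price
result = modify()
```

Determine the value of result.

Step 1: modify() defines price = 45 in its local scope.
Step 2: return price finds the local variable price = 45.
Step 3: result = 45

The answer is 45.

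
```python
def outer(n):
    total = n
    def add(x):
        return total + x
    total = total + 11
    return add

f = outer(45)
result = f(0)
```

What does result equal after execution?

Step 1: outer(45) sets total = 45, then total = 45 + 11 = 56.
Step 2: Closures capture by reference, so add sees total = 56.
Step 3: f(0) returns 56 + 0 = 56

The answer is 56.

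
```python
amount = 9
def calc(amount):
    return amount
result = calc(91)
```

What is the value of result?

Step 1: Global amount = 9.
Step 2: calc(91) takes parameter amount = 91, which shadows the global.
Step 3: result = 91

The answer is 91.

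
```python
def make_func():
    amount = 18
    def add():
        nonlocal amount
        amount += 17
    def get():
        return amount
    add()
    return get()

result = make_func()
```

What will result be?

Step 1: amount = 18. add() modifies it via nonlocal, get() reads it.
Step 2: add() makes amount = 18 + 17 = 35.
Step 3: get() returns 35. result = 35

The answer is 35.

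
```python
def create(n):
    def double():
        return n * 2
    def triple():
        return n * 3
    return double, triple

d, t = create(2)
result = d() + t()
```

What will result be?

Step 1: Both closures capture the same n = 2.
Step 2: d() = 2 * 2 = 4, t() = 2 * 3 = 6.
Step 3: result = 4 + 6 = 10

The answer is 10.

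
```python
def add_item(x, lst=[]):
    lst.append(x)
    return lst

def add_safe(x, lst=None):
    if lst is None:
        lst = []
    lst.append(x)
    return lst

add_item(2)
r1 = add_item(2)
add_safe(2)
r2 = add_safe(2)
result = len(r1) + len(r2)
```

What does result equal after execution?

Step 1: add_item shares mutable default: after 2 calls, lst = [2, 2], len = 2.
Step 2: add_safe creates fresh list each time: r2 = [2], len = 1.
Step 3: result = 2 + 1 = 3

The answer is 3.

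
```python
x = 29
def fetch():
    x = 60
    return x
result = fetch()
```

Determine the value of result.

Step 1: Global x = 29.
Step 2: fetch() creates local x = 60, shadowing the global.
Step 3: Returns local x = 60. result = 60

The answer is 60.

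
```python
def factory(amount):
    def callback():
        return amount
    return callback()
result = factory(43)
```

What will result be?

Step 1: factory(43) binds parameter amount = 43.
Step 2: callback() looks up amount in enclosing scope and finds the parameter amount = 43.
Step 3: result = 43

The answer is 43.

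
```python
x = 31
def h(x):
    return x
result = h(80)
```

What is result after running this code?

Step 1: Global x = 31.
Step 2: h(80) takes parameter x = 80, which shadows the global.
Step 3: result = 80

The answer is 80.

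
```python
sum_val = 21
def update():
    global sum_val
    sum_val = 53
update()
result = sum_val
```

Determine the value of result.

Step 1: sum_val = 21 globally.
Step 2: update() declares global sum_val and sets it to 53.
Step 3: After update(), global sum_val = 53. result = 53

The answer is 53.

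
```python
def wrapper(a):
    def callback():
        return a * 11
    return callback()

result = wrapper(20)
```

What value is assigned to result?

Step 1: wrapper(20) binds parameter a = 20.
Step 2: callback() accesses a = 20 from enclosing scope.
Step 3: result = 20 * 11 = 220

The answer is 220.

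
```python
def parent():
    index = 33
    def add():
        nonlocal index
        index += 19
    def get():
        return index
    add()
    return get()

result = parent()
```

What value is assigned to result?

Step 1: index = 33. add() modifies it via nonlocal, get() reads it.
Step 2: add() makes index = 33 + 19 = 52.
Step 3: get() returns 52. result = 52

The answer is 52.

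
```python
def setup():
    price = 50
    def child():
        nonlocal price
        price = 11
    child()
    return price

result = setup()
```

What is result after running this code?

Step 1: setup() sets price = 50.
Step 2: child() uses nonlocal to reassign price = 11.
Step 3: result = 11

The answer is 11.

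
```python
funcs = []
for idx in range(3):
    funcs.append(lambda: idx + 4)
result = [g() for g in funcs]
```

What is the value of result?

Step 1: All lambdas capture idx by reference. After the loop, idx = 2.
Step 2: Each call returns 2 + 4 = 6.
Step 3: result = [6, 6, 6]

The answer is [6, 6, 6].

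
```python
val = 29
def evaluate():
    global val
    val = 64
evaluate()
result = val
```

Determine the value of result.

Step 1: val = 29 globally.
Step 2: evaluate() declares global val and sets it to 64.
Step 3: After evaluate(), global val = 64. result = 64

The answer is 64.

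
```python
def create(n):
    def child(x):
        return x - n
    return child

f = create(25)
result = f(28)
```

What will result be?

Step 1: create(25) creates a closure capturing n = 25.
Step 2: f(28) computes 28 - 25 = 3.
Step 3: result = 3

The answer is 3.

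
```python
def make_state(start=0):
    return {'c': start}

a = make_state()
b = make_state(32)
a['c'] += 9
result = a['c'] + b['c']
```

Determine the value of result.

Step 1: make_state() returns a new dict each call (immutable default 0).
Step 2: a = {'c': 0}, b = {'c': 32}.
Step 3: a['c'] += 9 = 9. result = 9 + 32 = 41

The answer is 41.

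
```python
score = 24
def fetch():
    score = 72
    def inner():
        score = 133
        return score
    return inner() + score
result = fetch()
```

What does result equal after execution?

Step 1: fetch() has local score = 72. inner() has local score = 133.
Step 2: inner() returns its local score = 133.
Step 3: fetch() returns 133 + its own score (72) = 205

The answer is 205.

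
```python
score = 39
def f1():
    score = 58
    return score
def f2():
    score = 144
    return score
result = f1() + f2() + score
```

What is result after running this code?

Step 1: Each function shadows global score with its own local.
Step 2: f1() returns 58, f2() returns 144.
Step 3: Global score = 39 is unchanged. result = 58 + 144 + 39 = 241

The answer is 241.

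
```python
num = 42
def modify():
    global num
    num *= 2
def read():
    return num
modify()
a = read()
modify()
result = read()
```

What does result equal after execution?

Step 1: num = 42.
Step 2: First modify(): num = 42 * 2 = 84.
Step 3: Second modify(): num = 84 * 2 = 168.
Step 4: read() returns 168

The answer is 168.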